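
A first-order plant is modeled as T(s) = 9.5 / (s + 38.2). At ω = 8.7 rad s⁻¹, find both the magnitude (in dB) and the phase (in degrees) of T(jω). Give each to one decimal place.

|j8.7 + 38.2| = √(8.7² + 38.2²) = 39.18
|T(j8.7)| = 9.5 / 39.18 = 0.24248
20 log₁₀(0.24248) = -12.31 dB
∠(j8.7 + 38.2) = arctan(8.7/38.2) = 12.83°
∠T(j8.7) = −12.83° = -12.83°

|T| = -12.3 dB, ∠T = -12.8°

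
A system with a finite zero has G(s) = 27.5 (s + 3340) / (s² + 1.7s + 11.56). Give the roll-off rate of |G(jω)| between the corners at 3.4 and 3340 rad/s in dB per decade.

In this band the factors already past their corner are: complex pole pair at ωₙ ≈ 3.4; net slope = -40 dB/decade.

-40 dB/decade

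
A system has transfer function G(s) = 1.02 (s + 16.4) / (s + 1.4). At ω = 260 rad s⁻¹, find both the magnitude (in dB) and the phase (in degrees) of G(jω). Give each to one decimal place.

|j260 + 16.4| = √(260² + 16.4²) = 260.5
|j260 + 1.4| = √(260² + 1.4²) = 260
|G(j260)| = 1.02 × 260.5 / 260 = 1.022
20 log₁₀(1.022) = 0.19 dB
∠(j260 + 16.4) = arctan(260/16.4) = 86.39°
∠(j260 + 1.4) = arctan(260/1.4) = 89.69°
∠G(j260) = 86.39° − 89.69° = -3.30°

|G| = 0.2 dB, ∠G = -3.3°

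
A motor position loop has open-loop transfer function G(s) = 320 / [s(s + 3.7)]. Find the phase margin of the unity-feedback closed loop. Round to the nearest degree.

Gain crossover: |G(jω)| = 1 at ω ≈ 17.7 rad/s.
∠G(j17.7) = −90° − arctan(17.7/3.7) ≈ -168.19°
PM = 180° + (-168.19°) = 11.81°

12 deg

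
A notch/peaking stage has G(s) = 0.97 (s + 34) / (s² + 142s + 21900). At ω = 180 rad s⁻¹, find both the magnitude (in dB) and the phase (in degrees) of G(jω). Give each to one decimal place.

|G| = -43.8 dB, ∠G = -33.0°

|j180 + 34| = √(180² + 34²) = 183.2
|(j180)² + 142(j180) + 21900| = |-10500 + j25560| = 2.763e+04
|G(j180)| = 0.97 × 183.2 / 2.763e+04 = 0.0064303
20 log₁₀(0.0064303) = -43.84 dB
∠(j180 + 34) = arctan(180/34) = 79.30°
∠[(j180)² + 142(j180) + 21900] = ∠[-10500 + j25560] = 112.33°
∠G(j180) = 79.30° − 112.33° = -33.03°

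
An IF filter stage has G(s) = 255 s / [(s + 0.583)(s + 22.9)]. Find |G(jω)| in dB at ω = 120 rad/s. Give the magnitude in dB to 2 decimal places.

6.39 dB

|j120| = 120
|j120 + 0.583| = √(120² + 0.583²) = 120
|j120 + 22.9| = √(120² + 22.9²) = 122.2
|G(j120)| = 255 × 120 / (120 × 122.2) = 2.0873
20 log₁₀(2.0873) = 6.392 dB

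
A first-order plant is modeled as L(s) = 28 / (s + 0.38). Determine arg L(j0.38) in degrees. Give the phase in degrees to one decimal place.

∠(j0.38 + 0.38) = arctan(0.38/0.38) = 45.00°
∠L(j0.38) = −45.00° = -45.00°

-45.0°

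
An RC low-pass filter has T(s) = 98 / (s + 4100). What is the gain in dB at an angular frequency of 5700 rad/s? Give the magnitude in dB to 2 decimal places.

|j5700 + 4100| = √(5700² + 4100²) = 7021
|T(j5700)| = 98 / 7021 = 0.013957
20 log₁₀(0.013957) = -37.104 dB

-37.10 dB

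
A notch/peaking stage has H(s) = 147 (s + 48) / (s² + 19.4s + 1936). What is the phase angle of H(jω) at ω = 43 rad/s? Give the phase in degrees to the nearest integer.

∠(j43 + 48) = arctan(43/48) = 41.86°
∠[(j43)² + 19.4(j43) + 1936] = ∠[87 + j834.2] = 84.05°
∠H(j43) = 41.86° − 84.05° = -42.19°

-42°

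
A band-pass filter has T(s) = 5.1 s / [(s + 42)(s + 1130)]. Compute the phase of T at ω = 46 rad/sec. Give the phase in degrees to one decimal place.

40.1°

∠(j46) = 90.00°
∠(j46 + 42) = arctan(46/42) = 47.60°
∠(j46 + 1130) = arctan(46/1130) = 2.33°
∠T(j46) = 90.00° − (47.60° + 2.33°) = 40.07°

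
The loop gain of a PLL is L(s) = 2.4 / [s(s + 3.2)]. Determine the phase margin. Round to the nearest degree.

77°

Gain crossover: |L(jω)| = 1 at ω ≈ 0.731 rad/sec.
∠L(j0.731) = −90° − arctan(0.731/3.2) ≈ -102.87°
PM = 180° + (-102.87°) = 77.13°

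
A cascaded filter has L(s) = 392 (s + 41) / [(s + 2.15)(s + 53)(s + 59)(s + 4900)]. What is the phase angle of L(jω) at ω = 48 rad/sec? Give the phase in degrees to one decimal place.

-119.8°

∠(j48 + 41) = arctan(48/41) = 49.50°
∠(j48 + 2.15) = arctan(48/2.15) = 87.44°
∠(j48 + 53) = arctan(48/53) = 42.17°
∠(j48 + 59) = arctan(48/59) = 39.13°
∠(j48 + 4900) = arctan(48/4900) = 0.56°
∠L(j48) = 49.50° − (87.44° + 42.17° + 39.13° + 0.56°) = -119.80°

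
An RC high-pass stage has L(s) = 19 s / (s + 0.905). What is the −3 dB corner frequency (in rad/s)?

For a single-pole high-pass, the −3 dB point is at the pole: ω = 0.905 rad/s.

0.905 rad/s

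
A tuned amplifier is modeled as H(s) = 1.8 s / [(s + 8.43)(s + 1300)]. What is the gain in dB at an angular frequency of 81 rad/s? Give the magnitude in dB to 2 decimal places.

-57.24 dB

|j81| = 81
|j81 + 8.43| = √(81² + 8.43²) = 81.44
|j81 + 1300| = √(81² + 1300²) = 1303
|H(j81)| = 1.8 × 81 / (81.44 × 1303) = 0.0013745
20 log₁₀(0.0013745) = -57.237 dB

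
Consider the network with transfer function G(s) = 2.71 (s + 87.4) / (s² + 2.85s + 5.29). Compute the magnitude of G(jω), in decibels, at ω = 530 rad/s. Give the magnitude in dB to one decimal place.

|j530 + 87.4| = √(530² + 87.4²) = 537.2
|(j530)² + 2.85(j530) + 5.29| = |-2.8089e+05 + j1510.5| = 2.809e+05
|G(j530)| = 2.71 × 537.2 / 2.809e+05 = 0.0051823
20 log₁₀(0.0051823) = -45.71 dB

-45.7 dB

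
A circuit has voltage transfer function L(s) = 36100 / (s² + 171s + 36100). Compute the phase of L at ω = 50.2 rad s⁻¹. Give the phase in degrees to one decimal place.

-14.3 deg

∠[(j50.2)² + 171(j50.2) + 36100] = ∠[33580 + j8584.2] = 14.34°
∠L(j50.2) = −14.34° = -14.34°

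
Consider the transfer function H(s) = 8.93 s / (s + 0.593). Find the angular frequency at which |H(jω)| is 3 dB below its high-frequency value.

0.593 rad s⁻¹

For a single-pole high-pass, the −3 dB point is at the pole: ω = 0.593 rad s⁻¹.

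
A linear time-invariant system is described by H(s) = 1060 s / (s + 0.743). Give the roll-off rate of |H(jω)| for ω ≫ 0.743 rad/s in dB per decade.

With 1 zero and 1 pole, the high-frequency asymptotic slope is 20 × (1 − 1) = 0 dB/decade.

0 dB/decade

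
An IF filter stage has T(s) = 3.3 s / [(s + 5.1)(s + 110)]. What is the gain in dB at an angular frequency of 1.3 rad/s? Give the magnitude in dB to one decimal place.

|j1.3| = 1.3
|j1.3 + 5.1| = √(1.3² + 5.1²) = 5.263
|j1.3 + 110| = √(1.3² + 110²) = 110
|T(j1.3)| = 3.3 × 1.3 / (5.263 × 110) = 0.0074096
20 log₁₀(0.0074096) = -42.60 dB

-42.6 dB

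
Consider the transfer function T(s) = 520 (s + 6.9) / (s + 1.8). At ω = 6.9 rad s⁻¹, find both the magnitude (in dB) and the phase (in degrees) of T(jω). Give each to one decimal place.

|T| = 57.0 dB, ∠T = -30.4°

|j6.9 + 6.9| = √(6.9² + 6.9²) = 9.758
|j6.9 + 1.8| = √(6.9² + 1.8²) = 7.131
|T(j6.9)| = 520 × 9.758 / 7.131 = 711.58
20 log₁₀(711.58) = 57.04 dB
∠(j6.9 + 6.9) = arctan(6.9/6.9) = 45.00°
∠(j6.9 + 1.8) = arctan(6.9/1.8) = 75.38°
∠T(j6.9) = 45.00° − 75.38° = -30.38°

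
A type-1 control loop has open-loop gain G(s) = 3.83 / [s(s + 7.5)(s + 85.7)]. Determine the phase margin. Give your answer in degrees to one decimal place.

90.0°

Gain crossover: |G(jω)| = 1 at ω ≈ 0.00596 rad/s.
∠G(j0.00596) = −90° − arctan(0.00596/7.5) − arctan(0.00596/85.7) ≈ -90.05°
PM = 180° + (-90.05°) = 89.95°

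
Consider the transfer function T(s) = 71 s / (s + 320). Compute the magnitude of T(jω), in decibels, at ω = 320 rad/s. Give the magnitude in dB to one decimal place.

34.0 dB

|j320| = 320
|j320 + 320| = √(320² + 320²) = 452.5
|T(j320)| = 71 × 320 / 452.5 = 50.205
20 log₁₀(50.205) = 34.01 dB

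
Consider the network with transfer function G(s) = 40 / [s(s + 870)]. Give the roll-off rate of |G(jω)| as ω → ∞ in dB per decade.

-40 dB/decade

With 0 zeros and 2 poles, the high-frequency asymptotic slope is 20 × (0 − 2) = -40 dB/decade.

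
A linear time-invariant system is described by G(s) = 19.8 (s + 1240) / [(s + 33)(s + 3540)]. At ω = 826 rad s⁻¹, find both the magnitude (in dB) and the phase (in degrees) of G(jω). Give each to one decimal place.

|G| = -40.2 dB, ∠G = -67.2 deg

|j826 + 1240| = √(826² + 1240²) = 1490
|j826 + 33| = √(826² + 33²) = 826.7
|j826 + 3540| = √(826² + 3540²) = 3635
|G(j826)| = 19.8 × 1490 / (826.7 × 3635) = 0.0098172
20 log₁₀(0.0098172) = -40.16 dB
∠(j826 + 1240) = arctan(826/1240) = 33.67°
∠(j826 + 33) = arctan(826/33) = 87.71°
∠(j826 + 3540) = arctan(826/3540) = 13.13°
∠G(j826) = 33.67° − (87.71° + 13.13°) = -67.18°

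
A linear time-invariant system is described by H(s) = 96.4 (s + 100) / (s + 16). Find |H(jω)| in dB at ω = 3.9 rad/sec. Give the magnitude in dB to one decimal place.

55.4 dB

|j3.9 + 100| = √(3.9² + 100²) = 100.1
|j3.9 + 16| = √(3.9² + 16²) = 16.47
|H(j3.9)| = 96.4 × 100.1 / 16.47 = 585.81
20 log₁₀(585.81) = 55.36 dB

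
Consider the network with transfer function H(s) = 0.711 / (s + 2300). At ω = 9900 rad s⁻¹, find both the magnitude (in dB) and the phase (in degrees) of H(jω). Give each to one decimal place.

|H| = -83.1 dB, ∠H = -76.9°

|j9900 + 2300| = √(9900² + 2300²) = 1.016e+04
|H(j9900)| = 0.711 / 1.016e+04 = 6.9955e-05
20 log₁₀(6.9955e-05) = -83.10 dB
∠(j9900 + 2300) = arctan(9900/2300) = 76.92°
∠H(j9900) = −76.92° = -76.92°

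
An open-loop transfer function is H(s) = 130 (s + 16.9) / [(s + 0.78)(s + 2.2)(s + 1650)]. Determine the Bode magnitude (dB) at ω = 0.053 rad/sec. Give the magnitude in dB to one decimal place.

|j0.053 + 16.9| = √(0.053² + 16.9²) = 16.9
|j0.053 + 0.78| = √(0.053² + 0.78²) = 0.7818
|j0.053 + 2.2| = √(0.053² + 2.2²) = 2.201
|j0.053 + 1650| = √(0.053² + 1650²) = 1650
|H(j0.053)| = 130 × 16.9 / (0.7818 × 2.201 × 1650) = 0.77394
20 log₁₀(0.77394) = -2.23 dB

-2.2 dB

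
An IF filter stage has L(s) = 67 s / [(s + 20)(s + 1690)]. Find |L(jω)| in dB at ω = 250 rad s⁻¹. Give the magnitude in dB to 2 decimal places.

|j250| = 250
|j250 + 20| = √(250² + 20²) = 250.8
|j250 + 1690| = √(250² + 1690²) = 1708
|L(j250)| = 67 × 250 / (250.8 × 1708) = 0.039093
20 log₁₀(0.039093) = -28.158 dB

-28.16 dB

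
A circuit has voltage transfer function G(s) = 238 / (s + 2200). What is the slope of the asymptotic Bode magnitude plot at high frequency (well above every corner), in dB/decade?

With 0 zeros and 1 pole, the high-frequency asymptotic slope is 20 × (0 − 1) = -20 dB/decade.

-20 dB/decade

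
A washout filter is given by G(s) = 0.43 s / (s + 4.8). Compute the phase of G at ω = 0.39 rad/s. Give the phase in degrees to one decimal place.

85.4°

∠(j0.39) = 90.00°
∠(j0.39 + 4.8) = arctan(0.39/4.8) = 4.65°
∠G(j0.39) = 90.00° − 4.65° = 85.35°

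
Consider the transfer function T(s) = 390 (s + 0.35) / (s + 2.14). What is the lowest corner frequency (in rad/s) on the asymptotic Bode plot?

0.35 rad/s

Break frequencies occur at each pole and zero magnitude: 0.35 rad/s, 2.14 rad/s.
The lowest is 0.35 rad/s.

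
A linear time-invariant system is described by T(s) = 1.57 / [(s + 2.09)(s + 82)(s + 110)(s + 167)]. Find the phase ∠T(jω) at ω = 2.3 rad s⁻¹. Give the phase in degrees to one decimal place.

∠(j2.3 + 2.09) = arctan(2.3/2.09) = 47.74°
∠(j2.3 + 82) = arctan(2.3/82) = 1.61°
∠(j2.3 + 110) = arctan(2.3/110) = 1.20°
∠(j2.3 + 167) = arctan(2.3/167) = 0.79°
∠T(j2.3) = − (47.74° + 1.61° + 1.20° + 0.79°) = -51.33°

-51.3°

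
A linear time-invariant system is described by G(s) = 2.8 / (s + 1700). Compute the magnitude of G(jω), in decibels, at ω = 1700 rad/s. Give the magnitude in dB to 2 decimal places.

|j1700 + 1700| = √(1700² + 1700²) = 2404
|G(j1700)| = 2.8 / 2404 = 0.0011646
20 log₁₀(0.0011646) = -58.676 dB

-58.68 dB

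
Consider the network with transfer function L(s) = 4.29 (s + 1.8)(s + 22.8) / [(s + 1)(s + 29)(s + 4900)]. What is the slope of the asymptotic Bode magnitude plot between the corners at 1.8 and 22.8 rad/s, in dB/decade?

0 dB/decade

In this band the factors already past their corner are: zero at 1.8, pole at 1; net slope = 0 dB/decade.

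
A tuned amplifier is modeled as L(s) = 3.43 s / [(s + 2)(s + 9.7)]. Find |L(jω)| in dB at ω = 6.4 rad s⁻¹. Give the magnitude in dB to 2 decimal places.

|j6.4| = 6.4
|j6.4 + 2| = √(6.4² + 2²) = 6.705
|j6.4 + 9.7| = √(6.4² + 9.7²) = 11.62
|L(j6.4)| = 3.43 × 6.4 / (6.705 × 11.62) = 0.28172
20 log₁₀(0.28172) = -11.004 dB

-11.00 dB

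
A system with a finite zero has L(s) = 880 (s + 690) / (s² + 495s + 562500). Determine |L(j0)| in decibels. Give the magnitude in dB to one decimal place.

L(0) = 880 × 690 / 562500 = 1.0795
20 log₁₀(1.0795) = 0.66 dB

0.7 dB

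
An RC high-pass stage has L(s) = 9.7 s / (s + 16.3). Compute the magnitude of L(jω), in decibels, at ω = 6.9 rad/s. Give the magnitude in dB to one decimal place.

11.6 dB

|j6.9| = 6.9
|j6.9 + 16.3| = √(6.9² + 16.3²) = 17.7
|L(j6.9)| = 9.7 × 6.9 / 17.7 = 3.7813
20 log₁₀(3.7813) = 11.55 dB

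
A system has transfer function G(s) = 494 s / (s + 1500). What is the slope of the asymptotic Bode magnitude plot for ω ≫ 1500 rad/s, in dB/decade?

With 1 zero and 1 pole, the high-frequency asymptotic slope is 20 × (1 − 1) = 0 dB/decade.

0 dB/decade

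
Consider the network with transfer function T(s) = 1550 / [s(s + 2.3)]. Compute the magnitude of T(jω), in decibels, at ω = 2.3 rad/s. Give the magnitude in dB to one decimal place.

46.3 dB

|j2.3 + 2.3| = √(2.3² + 2.3²) = 3.253
|j2.3| = 2.3
|T(j2.3)| = 1550 / (3.253 × 2.3) = 207.19
20 log₁₀(207.19) = 46.33 dB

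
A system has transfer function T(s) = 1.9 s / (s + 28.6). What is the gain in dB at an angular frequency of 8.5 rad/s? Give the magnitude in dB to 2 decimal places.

-5.33 dB

|j8.5| = 8.5
|j8.5 + 28.6| = √(8.5² + 28.6²) = 29.84
|T(j8.5)| = 1.9 × 8.5 / 29.84 = 0.54129
20 log₁₀(0.54129) = -5.331 dB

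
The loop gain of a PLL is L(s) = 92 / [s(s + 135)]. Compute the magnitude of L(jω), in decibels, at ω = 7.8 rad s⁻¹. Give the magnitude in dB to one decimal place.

|j7.8 + 135| = √(7.8² + 135²) = 135.2
|j7.8| = 7.8
|L(j7.8)| = 92 / (135.2 × 7.8) = 0.087224
20 log₁₀(0.087224) = -21.19 dB

-21.2 dB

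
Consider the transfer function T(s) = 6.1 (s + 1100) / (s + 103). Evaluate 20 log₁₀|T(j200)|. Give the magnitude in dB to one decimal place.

29.6 dB

|j200 + 1100| = √(200² + 1100²) = 1118
|j200 + 103| = √(200² + 103²) = 225
|T(j200)| = 6.1 × 1118 / 225 = 30.316
20 log₁₀(30.316) = 29.63 dB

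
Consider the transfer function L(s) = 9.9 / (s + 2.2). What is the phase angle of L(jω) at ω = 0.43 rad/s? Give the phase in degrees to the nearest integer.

-11°

∠(j0.43 + 2.2) = arctan(0.43/2.2) = 11.06°
∠L(j0.43) = −11.06° = -11.06°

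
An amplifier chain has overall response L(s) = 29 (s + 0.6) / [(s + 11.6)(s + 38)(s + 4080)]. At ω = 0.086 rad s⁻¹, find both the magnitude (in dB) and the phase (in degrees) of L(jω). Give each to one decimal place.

|L| = -100.2 dB, ∠L = 7.6°

|j0.086 + 0.6| = √(0.086² + 0.6²) = 0.6061
|j0.086 + 11.6| = √(0.086² + 11.6²) = 11.6
|j0.086 + 38| = √(0.086² + 38²) = 38
|j0.086 + 4080| = √(0.086² + 4080²) = 4080
|L(j0.086)| = 29 × 0.6061 / (11.6 × 38 × 4080) = 9.7735e-06
20 log₁₀(9.7735e-06) = -100.20 dB
∠(j0.086 + 0.6) = arctan(0.086/0.6) = 8.16°
∠(j0.086 + 11.6) = arctan(0.086/11.6) = 0.42°
∠(j0.086 + 38) = arctan(0.086/38) = 0.13°
∠(j0.086 + 4080) = arctan(0.086/4080) = 0.00°
∠L(j0.086) = 8.16° − (0.42° + 0.13° + 0.00°) = 7.60°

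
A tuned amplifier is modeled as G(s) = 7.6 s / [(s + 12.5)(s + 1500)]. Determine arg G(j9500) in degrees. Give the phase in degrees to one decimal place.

∠(j9500) = 90.00°
∠(j9500 + 12.5) = arctan(9500/12.5) = 89.92°
∠(j9500 + 1500) = arctan(9500/1500) = 81.03°
∠G(j9500) = 90.00° − (89.92° + 81.03°) = -80.95°

-81.0°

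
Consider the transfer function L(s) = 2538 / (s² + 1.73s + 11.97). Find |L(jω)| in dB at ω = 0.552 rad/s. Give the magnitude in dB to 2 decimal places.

|(j0.552)² + 1.73(j0.552) + 11.97| = |11.665 + j0.95496| = 11.7
|L(j0.552)| = 2538 / 11.7 = 216.84
20 log₁₀(216.84) = 46.723 dB

46.72 dB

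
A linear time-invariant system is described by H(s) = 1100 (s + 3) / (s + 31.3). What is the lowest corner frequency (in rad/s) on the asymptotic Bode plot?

3 rad/s

Break frequencies occur at each pole and zero magnitude: 3 rad/s, 31.3 rad/s.
The lowest is 3 rad/s.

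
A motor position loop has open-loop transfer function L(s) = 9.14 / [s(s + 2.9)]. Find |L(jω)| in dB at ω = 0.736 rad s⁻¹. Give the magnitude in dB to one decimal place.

12.4 dB

|j0.736 + 2.9| = √(0.736² + 2.9²) = 2.992
|j0.736| = 0.736
|L(j0.736)| = 9.14 / (2.992 × 0.736) = 4.1506
20 log₁₀(4.1506) = 12.36 dB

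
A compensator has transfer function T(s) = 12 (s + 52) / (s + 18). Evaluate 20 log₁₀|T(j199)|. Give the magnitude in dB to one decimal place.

21.8 dB

|j199 + 52| = √(199² + 52²) = 205.7
|j199 + 18| = √(199² + 18²) = 199.8
|T(j199)| = 12 × 205.7 / 199.8 = 12.352
20 log₁₀(12.352) = 21.84 dB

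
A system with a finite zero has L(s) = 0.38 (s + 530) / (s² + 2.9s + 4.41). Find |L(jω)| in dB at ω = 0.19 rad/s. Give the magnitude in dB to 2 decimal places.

33.20 dB

|j0.19 + 530| = √(0.19² + 530²) = 530
|(j0.19)² + 2.9(j0.19) + 4.41| = |4.3739 + j0.551| = 4.408
|L(j0.19)| = 0.38 × 530 / 4.408 = 45.685
20 log₁₀(45.685) = 33.195 dB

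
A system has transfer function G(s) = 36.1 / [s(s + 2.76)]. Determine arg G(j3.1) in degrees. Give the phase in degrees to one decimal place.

-138.3°

∠(j3.1 + 2.76) = arctan(3.1/2.76) = 48.32°
∠(j3.1) = 90.00°
∠G(j3.1) = − (48.32° + 90.00°) = -138.32°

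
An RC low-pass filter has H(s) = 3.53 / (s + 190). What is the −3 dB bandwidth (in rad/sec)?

For a single-pole low-pass, the −3 dB point is at the pole: ω = 190 rad/sec.

190 rad/sec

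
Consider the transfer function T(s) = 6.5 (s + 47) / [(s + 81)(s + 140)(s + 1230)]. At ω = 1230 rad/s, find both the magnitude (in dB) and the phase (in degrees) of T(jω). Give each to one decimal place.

|j1230 + 47| = √(1230² + 47²) = 1231
|j1230 + 81| = √(1230² + 81²) = 1233
|j1230 + 140| = √(1230² + 140²) = 1238
|j1230 + 1230| = √(1230² + 1230²) = 1739
|T(j1230)| = 6.5 × 1231 / (1233 × 1238 × 1739) = 3.0142e-06
20 log₁₀(3.0142e-06) = -110.42 dB
∠(j1230 + 47) = arctan(1230/47) = 87.81°
∠(j1230 + 81) = arctan(1230/81) = 86.23°
∠(j1230 + 140) = arctan(1230/140) = 83.51°
∠(j1230 + 1230) = arctan(1230/1230) = 45.00°
∠T(j1230) = 87.81° − (86.23° + 83.51° + 45.00°) = -126.93°

|T| = -110.4 dB, ∠T = -126.9°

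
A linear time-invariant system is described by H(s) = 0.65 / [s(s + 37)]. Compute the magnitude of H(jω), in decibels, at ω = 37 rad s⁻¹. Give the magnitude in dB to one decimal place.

|j37 + 37| = √(37² + 37²) = 52.33
|j37| = 37
|H(j37)| = 0.65 / (52.33 × 37) = 0.00033573
20 log₁₀(0.00033573) = -69.48 dB

-69.5 dB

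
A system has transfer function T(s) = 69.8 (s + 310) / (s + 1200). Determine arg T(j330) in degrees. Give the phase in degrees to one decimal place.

∠(j330 + 310) = arctan(330/310) = 46.79°
∠(j330 + 1200) = arctan(330/1200) = 15.38°
∠T(j330) = 46.79° − 15.38° = 31.41°

31.4 deg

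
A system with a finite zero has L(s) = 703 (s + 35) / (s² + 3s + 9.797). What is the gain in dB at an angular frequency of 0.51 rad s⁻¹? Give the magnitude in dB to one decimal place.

68.1 dB

|j0.51 + 35| = √(0.51² + 35²) = 35
|(j0.51)² + 3(j0.51) + 9.797| = |9.5369 + j1.53| = 9.659
|L(j0.51)| = 703 × 35 / 9.659 = 2547.7
20 log₁₀(2547.7) = 68.12 dB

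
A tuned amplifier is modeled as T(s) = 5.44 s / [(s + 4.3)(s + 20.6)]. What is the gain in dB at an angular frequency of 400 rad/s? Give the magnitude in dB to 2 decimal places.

-37.34 dB

|j400| = 400
|j400 + 4.3| = √(400² + 4.3²) = 400
|j400 + 20.6| = √(400² + 20.6²) = 400.5
|T(j400)| = 5.44 × 400 / (400 × 400.5) = 0.013581
20 log₁₀(0.013581) = -37.341 dB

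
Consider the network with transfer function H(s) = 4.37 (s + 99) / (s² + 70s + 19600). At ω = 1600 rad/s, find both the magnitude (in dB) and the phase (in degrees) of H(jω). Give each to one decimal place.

|H| = -51.2 dB, ∠H = -91.0°

|j1600 + 99| = √(1600² + 99²) = 1603
|(j1600)² + 70(j1600) + 19600| = |-2.5404e+06 + j1.12e+05| = 2.543e+06
|H(j1600)| = 4.37 × 1603 / 2.543e+06 = 0.0027549
20 log₁₀(0.0027549) = -51.20 dB
∠(j1600 + 99) = arctan(1600/99) = 86.46°
∠[(j1600)² + 70(j1600) + 19600] = ∠[-2.5404e+06 + j1.12e+05] = 177.48°
∠H(j1600) = 86.46° − 177.48° = -91.02°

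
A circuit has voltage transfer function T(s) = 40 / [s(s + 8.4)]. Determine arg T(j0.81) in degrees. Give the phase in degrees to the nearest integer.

∠(j0.81 + 8.4) = arctan(0.81/8.4) = 5.51°
∠(j0.81) = 90.00°
∠T(j0.81) = − (5.51° + 90.00°) = -95.51°

-96 deg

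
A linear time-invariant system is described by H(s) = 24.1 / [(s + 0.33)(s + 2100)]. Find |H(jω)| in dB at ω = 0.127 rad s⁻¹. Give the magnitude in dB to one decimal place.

-29.8 dB

|j0.127 + 0.33| = √(0.127² + 0.33²) = 0.3536
|j0.127 + 2100| = √(0.127² + 2100²) = 2100
|H(j0.127)| = 24.1 / (0.3536 × 2100) = 0.032456
20 log₁₀(0.032456) = -29.77 dB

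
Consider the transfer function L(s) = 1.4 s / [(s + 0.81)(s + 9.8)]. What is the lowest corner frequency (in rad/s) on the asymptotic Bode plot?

0.81 rad/s

Break frequencies occur at each pole and zero magnitude: 0.81 rad/s, 9.8 rad/s.
The lowest is 0.81 rad/s.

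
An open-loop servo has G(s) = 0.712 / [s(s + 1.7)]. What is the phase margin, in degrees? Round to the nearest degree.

77°

Gain crossover: |G(jω)| = 1 at ω ≈ 0.407 rad s⁻¹.
∠G(j0.407) = −90° − arctan(0.407/1.7) ≈ -103.47°
PM = 180° + (-103.47°) = 76.53°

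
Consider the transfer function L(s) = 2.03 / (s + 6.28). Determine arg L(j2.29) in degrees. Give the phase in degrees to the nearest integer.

-20 deg

∠(j2.29 + 6.28) = arctan(2.29/6.28) = 20.03°
∠L(j2.29) = −20.03° = -20.03°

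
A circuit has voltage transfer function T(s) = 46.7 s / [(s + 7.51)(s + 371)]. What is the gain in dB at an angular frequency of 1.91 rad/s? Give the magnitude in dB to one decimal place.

-30.2 dB

|j1.91| = 1.91
|j1.91 + 7.51| = √(1.91² + 7.51²) = 7.749
|j1.91 + 371| = √(1.91² + 371²) = 371
|T(j1.91)| = 46.7 × 1.91 / (7.749 × 371) = 0.031026
20 log₁₀(0.031026) = -30.17 dB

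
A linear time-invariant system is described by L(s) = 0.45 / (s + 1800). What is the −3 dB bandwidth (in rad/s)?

1800 rad/s

For a single-pole low-pass, the −3 dB point is at the pole: ω = 1800 rad/s.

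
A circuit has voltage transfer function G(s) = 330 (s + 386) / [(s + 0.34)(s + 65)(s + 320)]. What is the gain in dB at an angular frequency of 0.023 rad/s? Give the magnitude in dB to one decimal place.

25.1 dB

|j0.023 + 386| = √(0.023² + 386²) = 386
|j0.023 + 0.34| = √(0.023² + 0.34²) = 0.3408
|j0.023 + 65| = √(0.023² + 65²) = 65
|j0.023 + 320| = √(0.023² + 320²) = 320
|G(j0.023)| = 330 × 386 / (0.3408 × 65 × 320) = 17.971
20 log₁₀(17.971) = 25.09 dB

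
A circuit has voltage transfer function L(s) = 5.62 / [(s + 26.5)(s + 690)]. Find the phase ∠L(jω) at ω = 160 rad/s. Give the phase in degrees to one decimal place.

-93.7°

∠(j160 + 26.5) = arctan(160/26.5) = 80.60°
∠(j160 + 690) = arctan(160/690) = 13.06°
∠L(j160) = − (80.60° + 13.06°) = -93.65°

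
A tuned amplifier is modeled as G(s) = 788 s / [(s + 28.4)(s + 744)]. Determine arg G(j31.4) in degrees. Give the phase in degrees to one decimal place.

39.7°

∠(j31.4) = 90.00°
∠(j31.4 + 28.4) = arctan(31.4/28.4) = 47.87°
∠(j31.4 + 744) = arctan(31.4/744) = 2.42°
∠G(j31.4) = 90.00° − (47.87° + 2.42°) = 39.71°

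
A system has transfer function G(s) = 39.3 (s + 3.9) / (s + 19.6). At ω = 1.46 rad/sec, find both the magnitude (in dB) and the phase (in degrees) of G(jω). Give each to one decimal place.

|j1.46 + 3.9| = √(1.46² + 3.9²) = 4.164
|j1.46 + 19.6| = √(1.46² + 19.6²) = 19.65
|G(j1.46)| = 39.3 × 4.164 / 19.65 = 8.3268
20 log₁₀(8.3268) = 18.41 dB
∠(j1.46 + 3.9) = arctan(1.46/3.9) = 20.52°
∠(j1.46 + 19.6) = arctan(1.46/19.6) = 4.26°
∠G(j1.46) = 20.52° − 4.26° = 16.26°

|G| = 18.4 dB, ∠G = 16.3 deg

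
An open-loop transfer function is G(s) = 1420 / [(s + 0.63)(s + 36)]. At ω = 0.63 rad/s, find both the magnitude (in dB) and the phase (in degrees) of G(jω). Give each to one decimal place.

|j0.63 + 0.63| = √(0.63² + 0.63²) = 0.891
|j0.63 + 36| = √(0.63² + 36²) = 36.01
|G(j0.63)| = 1420 / (0.891 × 36.01) = 44.265
20 log₁₀(44.265) = 32.92 dB
∠(j0.63 + 0.63) = arctan(0.63/0.63) = 45.00°
∠(j0.63 + 36) = arctan(0.63/36) = 1.00°
∠G(j0.63) = − (45.00° + 1.00°) = -46.00°

|G| = 32.9 dB, ∠G = -46.0°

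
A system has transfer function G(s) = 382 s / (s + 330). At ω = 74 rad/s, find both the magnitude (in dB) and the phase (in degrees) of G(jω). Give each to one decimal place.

|G| = 38.4 dB, ∠G = 77.4°

|j74| = 74
|j74 + 330| = √(74² + 330²) = 338.2
|G(j74)| = 382 × 74 / 338.2 = 83.585
20 log₁₀(83.585) = 38.44 dB
∠(j74) = 90.00°
∠(j74 + 330) = arctan(74/330) = 12.64°
∠G(j74) = 90.00° − 12.64° = 77.36°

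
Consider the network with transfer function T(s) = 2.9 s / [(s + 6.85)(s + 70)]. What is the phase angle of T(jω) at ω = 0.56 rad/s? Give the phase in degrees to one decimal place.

∠(j0.56) = 90.00°
∠(j0.56 + 6.85) = arctan(0.56/6.85) = 4.67°
∠(j0.56 + 70) = arctan(0.56/70) = 0.46°
∠T(j0.56) = 90.00° − (4.67° + 0.46°) = 84.87°

84.9°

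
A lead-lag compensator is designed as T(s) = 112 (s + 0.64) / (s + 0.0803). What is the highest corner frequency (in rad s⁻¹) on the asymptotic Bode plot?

0.64 rad s⁻¹

Break frequencies occur at each pole and zero magnitude: 0.0803 rad s⁻¹, 0.64 rad s⁻¹.
The highest is 0.64 rad s⁻¹.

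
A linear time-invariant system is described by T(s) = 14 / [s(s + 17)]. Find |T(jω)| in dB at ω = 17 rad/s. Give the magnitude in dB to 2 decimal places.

|j17 + 17| = √(17² + 17²) = 24.04
|j17| = 17
|T(j17)| = 14 / (24.04 × 17) = 0.034254
20 log₁₀(0.034254) = -29.306 dB

-29.31 dB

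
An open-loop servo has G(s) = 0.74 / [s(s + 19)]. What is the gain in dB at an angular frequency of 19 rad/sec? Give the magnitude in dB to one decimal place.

|j19 + 19| = √(19² + 19²) = 26.87
|j19| = 19
|G(j19)| = 0.74 / (26.87 × 19) = 0.0014495
20 log₁₀(0.0014495) = -56.78 dB

-56.8 dB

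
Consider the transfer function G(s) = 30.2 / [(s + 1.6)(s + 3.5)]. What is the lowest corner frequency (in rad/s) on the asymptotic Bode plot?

Break frequencies occur at each pole and zero magnitude: 1.6 rad/s, 3.5 rad/s.
The lowest is 1.6 rad/s.

1.6 rad/s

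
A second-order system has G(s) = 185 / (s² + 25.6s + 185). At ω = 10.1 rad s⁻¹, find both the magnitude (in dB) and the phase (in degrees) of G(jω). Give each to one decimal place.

|G| = -3.3 dB, ∠G = -72.2°

|(j10.1)² + 25.6(j10.1) + 185| = |82.99 + j258.56| = 271.6
|G(j10.1)| = 185 / 271.6 = 0.68127
20 log₁₀(0.68127) = -3.33 dB
∠[(j10.1)² + 25.6(j10.1) + 185] = ∠[82.99 + j258.56] = 72.20°
∠G(j10.1) = −72.20° = -72.20°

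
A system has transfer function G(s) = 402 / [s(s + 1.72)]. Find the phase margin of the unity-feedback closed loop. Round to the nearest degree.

Gain crossover: |G(jω)| = 1 at ω ≈ 20 rad/sec.
∠G(j20) = −90° − arctan(20/1.72) ≈ -175.09°
PM = 180° + (-175.09°) = 4.91°

5°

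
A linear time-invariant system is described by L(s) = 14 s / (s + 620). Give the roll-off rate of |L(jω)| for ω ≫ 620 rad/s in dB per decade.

0 dB/decade

With 1 zero and 1 pole, the high-frequency asymptotic slope is 20 × (1 − 1) = 0 dB/decade.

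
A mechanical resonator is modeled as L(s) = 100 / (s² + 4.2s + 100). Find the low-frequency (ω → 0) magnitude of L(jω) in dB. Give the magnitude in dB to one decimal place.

0.0 dB

L(0) = 100 / 100 = 1
20 log₁₀(1) = 0.00 dB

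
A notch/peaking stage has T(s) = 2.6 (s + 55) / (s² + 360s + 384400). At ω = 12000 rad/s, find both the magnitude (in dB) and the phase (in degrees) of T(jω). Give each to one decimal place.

|T| = -73.3 dB, ∠T = -88.5°

|j12000 + 55| = √(12000² + 55²) = 1.2e+04
|(j12000)² + 360(j12000) + 384400| = |-1.4362e+08 + j4.32e+06| = 1.437e+08
|T(j12000)| = 2.6 × 1.2e+04 / 1.437e+08 = 0.00021715
20 log₁₀(0.00021715) = -73.26 dB
∠(j12000 + 55) = arctan(12000/55) = 89.74°
∠[(j12000)² + 360(j12000) + 384400] = ∠[-1.4362e+08 + j4.32e+06] = 178.28°
∠T(j12000) = 89.74° − 178.28° = -88.54°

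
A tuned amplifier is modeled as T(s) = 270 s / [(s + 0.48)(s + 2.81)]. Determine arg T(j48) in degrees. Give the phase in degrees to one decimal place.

∠(j48) = 90.00°
∠(j48 + 0.48) = arctan(48/0.48) = 89.43°
∠(j48 + 2.81) = arctan(48/2.81) = 86.65°
∠T(j48) = 90.00° − (89.43° + 86.65°) = -86.08°

-86.1°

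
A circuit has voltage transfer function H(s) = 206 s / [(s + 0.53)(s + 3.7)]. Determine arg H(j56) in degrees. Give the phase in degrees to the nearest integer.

-86°

∠(j56) = 90.00°
∠(j56 + 0.53) = arctan(56/0.53) = 89.46°
∠(j56 + 3.7) = arctan(56/3.7) = 86.22°
∠H(j56) = 90.00° − (89.46° + 86.22°) = -85.68°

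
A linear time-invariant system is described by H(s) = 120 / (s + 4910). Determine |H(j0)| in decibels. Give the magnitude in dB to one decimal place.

H(0) = 120 / 4910 = 0.02444
20 log₁₀(0.02444) = -32.24 dB

-32.2 dB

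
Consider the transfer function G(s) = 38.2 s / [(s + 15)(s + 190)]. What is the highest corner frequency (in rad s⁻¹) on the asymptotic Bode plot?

190 rad s⁻¹

Break frequencies occur at each pole and zero magnitude: 15 rad s⁻¹, 190 rad s⁻¹.
The highest is 190 rad s⁻¹.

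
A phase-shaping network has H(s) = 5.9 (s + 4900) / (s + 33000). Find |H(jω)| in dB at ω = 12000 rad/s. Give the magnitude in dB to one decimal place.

6.8 dB

|j12000 + 4900| = √(12000² + 4900²) = 1.296e+04
|j12000 + 33000| = √(12000² + 33000²) = 3.511e+04
|H(j12000)| = 5.9 × 1.296e+04 / 3.511e+04 = 2.1779
20 log₁₀(2.1779) = 6.76 dB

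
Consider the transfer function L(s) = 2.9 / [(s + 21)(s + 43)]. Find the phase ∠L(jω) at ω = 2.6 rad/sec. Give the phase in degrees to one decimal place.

∠(j2.6 + 21) = arctan(2.6/21) = 7.06°
∠(j2.6 + 43) = arctan(2.6/43) = 3.46°
∠L(j2.6) = − (7.06° + 3.46°) = -10.52°

-10.5°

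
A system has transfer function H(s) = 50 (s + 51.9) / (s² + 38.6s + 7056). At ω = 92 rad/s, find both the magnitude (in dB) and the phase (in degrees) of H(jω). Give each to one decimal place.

|H| = 2.8 dB, ∠H = -51.1°

|j92 + 51.9| = √(92² + 51.9²) = 105.6
|(j92)² + 38.6(j92) + 7056| = |-1408 + j3551.2| = 3820
|H(j92)| = 50 × 105.6 / 3820 = 1.3825
20 log₁₀(1.3825) = 2.81 dB
∠(j92 + 51.9) = arctan(92/51.9) = 60.57°
∠[(j92)² + 38.6(j92) + 7056] = ∠[-1408 + j3551.2] = 111.63°
∠H(j92) = 60.57° − 111.63° = -51.06°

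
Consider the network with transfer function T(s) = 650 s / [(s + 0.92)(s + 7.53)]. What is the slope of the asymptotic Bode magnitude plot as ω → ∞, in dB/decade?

With 1 zero and 2 poles, the high-frequency asymptotic slope is 20 × (1 − 2) = -20 dB/decade.

-20 dB/decade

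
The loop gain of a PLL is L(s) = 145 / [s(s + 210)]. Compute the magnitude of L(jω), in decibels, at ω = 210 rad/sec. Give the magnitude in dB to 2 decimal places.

-52.67 dB

|j210 + 210| = √(210² + 210²) = 297
|j210| = 210
|L(j210)| = 145 / (297 × 210) = 0.002325
20 log₁₀(0.002325) = -52.672 dB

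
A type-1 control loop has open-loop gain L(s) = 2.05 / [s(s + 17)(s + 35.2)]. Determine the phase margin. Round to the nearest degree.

90°

Gain crossover: |L(jω)| = 1 at ω ≈ 0.00343 rad/sec.
∠L(j0.00343) = −90° − arctan(0.00343/17) − arctan(0.00343/35.2) ≈ -90.02°
PM = 180° + (-90.02°) = 89.98°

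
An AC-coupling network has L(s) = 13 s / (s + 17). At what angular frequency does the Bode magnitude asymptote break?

17 rad/s

The single real pole at s = −17 gives a corner at ω = 17 rad/s.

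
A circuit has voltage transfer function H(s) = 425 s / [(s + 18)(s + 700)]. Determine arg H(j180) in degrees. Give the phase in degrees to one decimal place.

-8.7 deg

∠(j180) = 90.00°
∠(j180 + 18) = arctan(180/18) = 84.29°
∠(j180 + 700) = arctan(180/700) = 14.42°
∠H(j180) = 90.00° − (84.29° + 14.42°) = -8.71°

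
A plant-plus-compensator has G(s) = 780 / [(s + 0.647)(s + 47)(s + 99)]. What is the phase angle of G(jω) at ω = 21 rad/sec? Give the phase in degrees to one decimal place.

∠(j21 + 0.647) = arctan(21/0.647) = 88.24°
∠(j21 + 47) = arctan(21/47) = 24.08°
∠(j21 + 99) = arctan(21/99) = 11.98°
∠G(j21) = − (88.24° + 24.08° + 11.98°) = -124.29°

-124.3°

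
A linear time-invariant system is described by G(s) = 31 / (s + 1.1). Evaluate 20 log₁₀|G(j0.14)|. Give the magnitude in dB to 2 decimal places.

|j0.14 + 1.1| = √(0.14² + 1.1²) = 1.109
|G(j0.14)| = 31 / 1.109 = 27.956
20 log₁₀(27.956) = 28.930 dB

28.93 dB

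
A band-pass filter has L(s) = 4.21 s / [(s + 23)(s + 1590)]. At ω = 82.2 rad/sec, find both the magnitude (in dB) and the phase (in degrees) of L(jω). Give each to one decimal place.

|L| = -51.9 dB, ∠L = 12.7°

|j82.2| = 82.2
|j82.2 + 23| = √(82.2² + 23²) = 85.36
|j82.2 + 1590| = √(82.2² + 1590²) = 1592
|L(j82.2)| = 4.21 × 82.2 / (85.36 × 1592) = 0.0025465
20 log₁₀(0.0025465) = -51.88 dB
∠(j82.2) = 90.00°
∠(j82.2 + 23) = arctan(82.2/23) = 74.37°
∠(j82.2 + 1590) = arctan(82.2/1590) = 2.96°
∠L(j82.2) = 90.00° − (74.37° + 2.96°) = 12.67°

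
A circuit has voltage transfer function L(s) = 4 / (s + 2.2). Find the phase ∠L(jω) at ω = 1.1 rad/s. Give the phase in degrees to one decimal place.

-26.6°

∠(j1.1 + 2.2) = arctan(1.1/2.2) = 26.57°
∠L(j1.1) = −26.57° = -26.57°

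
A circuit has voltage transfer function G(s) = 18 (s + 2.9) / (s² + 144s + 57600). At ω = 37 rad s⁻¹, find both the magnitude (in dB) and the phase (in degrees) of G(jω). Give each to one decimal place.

|G| = -38.5 dB, ∠G = 80.1°

|j37 + 2.9| = √(37² + 2.9²) = 37.11
|(j37)² + 144(j37) + 57600| = |56231 + j5328| = 5.648e+04
|G(j37)| = 18 × 37.11 / 5.648e+04 = 0.011827
20 log₁₀(0.011827) = -38.54 dB
∠(j37 + 2.9) = arctan(37/2.9) = 85.52°
∠[(j37)² + 144(j37) + 57600] = ∠[56231 + j5328] = 5.41°
∠G(j37) = 85.52° − 5.41° = 80.11°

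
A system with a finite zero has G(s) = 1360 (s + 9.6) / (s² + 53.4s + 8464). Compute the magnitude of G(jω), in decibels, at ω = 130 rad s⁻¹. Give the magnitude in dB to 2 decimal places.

24.20 dB

|j130 + 9.6| = √(130² + 9.6²) = 130.4
|(j130)² + 53.4(j130) + 8464| = |-8436 + j6942| = 1.093e+04
|G(j130)| = 1360 × 130.4 / 1.093e+04 = 16.227
20 log₁₀(16.227) = 24.205 dB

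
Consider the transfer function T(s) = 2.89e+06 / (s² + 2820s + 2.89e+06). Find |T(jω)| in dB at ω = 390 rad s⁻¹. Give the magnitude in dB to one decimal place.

|(j390)² + 2820(j390) + 2.89e+06| = |2.7379e+06 + j1.0998e+06| = 2.951e+06
|T(j390)| = 2.89e+06 / 2.951e+06 = 0.97948
20 log₁₀(0.97948) = -0.18 dB

-0.2 dB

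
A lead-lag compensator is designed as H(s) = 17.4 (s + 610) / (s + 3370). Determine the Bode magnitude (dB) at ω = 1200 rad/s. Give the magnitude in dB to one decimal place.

|j1200 + 610| = √(1200² + 610²) = 1346
|j1200 + 3370| = √(1200² + 3370²) = 3577
|H(j1200)| = 17.4 × 1346 / 3577 = 6.5477
20 log₁₀(6.5477) = 16.32 dB

16.3 dB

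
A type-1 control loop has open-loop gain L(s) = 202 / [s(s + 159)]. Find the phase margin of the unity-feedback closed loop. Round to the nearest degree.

90°

Gain crossover: |L(jω)| = 1 at ω ≈ 1.27 rad/sec.
∠L(j1.27) = −90° − arctan(1.27/159) ≈ -90.46°
PM = 180° + (-90.46°) = 89.54°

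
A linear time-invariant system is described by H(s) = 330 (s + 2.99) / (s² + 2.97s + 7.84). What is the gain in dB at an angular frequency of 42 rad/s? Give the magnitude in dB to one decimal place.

|j42 + 2.99| = √(42² + 2.99²) = 42.11
|(j42)² + 2.97(j42) + 7.84| = |-1756.2 + j124.74| = 1761
|H(j42)| = 330 × 42.11 / 1761 = 7.8923
20 log₁₀(7.8923) = 17.94 dB

17.9 dB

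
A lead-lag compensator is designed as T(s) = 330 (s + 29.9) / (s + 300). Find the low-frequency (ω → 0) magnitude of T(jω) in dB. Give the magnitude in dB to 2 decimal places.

30.34 dB

T(0) = 330 × 29.9 / 300 = 32.89
20 log₁₀(32.89) = 30.341 dB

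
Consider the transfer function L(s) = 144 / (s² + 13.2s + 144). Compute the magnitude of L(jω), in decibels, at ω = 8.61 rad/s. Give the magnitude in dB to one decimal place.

0.7 dB

|(j8.61)² + 13.2(j8.61) + 144| = |69.868 + j113.65| = 133.4
|L(j8.61)| = 144 / 133.4 = 1.0794
20 log₁₀(1.0794) = 0.66 dB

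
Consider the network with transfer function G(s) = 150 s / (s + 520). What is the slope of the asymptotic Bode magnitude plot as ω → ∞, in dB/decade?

With 1 zero and 1 pole, the high-frequency asymptotic slope is 20 × (1 − 1) = 0 dB/decade.

0 dB/decade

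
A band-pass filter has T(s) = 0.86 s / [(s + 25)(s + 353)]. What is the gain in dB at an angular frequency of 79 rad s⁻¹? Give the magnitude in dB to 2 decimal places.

-52.89 dB

|j79| = 79
|j79 + 25| = √(79² + 25²) = 82.86
|j79 + 353| = √(79² + 353²) = 361.7
|T(j79)| = 0.86 × 79 / (82.86 × 361.7) = 0.0022667
20 log₁₀(0.0022667) = -52.892 dB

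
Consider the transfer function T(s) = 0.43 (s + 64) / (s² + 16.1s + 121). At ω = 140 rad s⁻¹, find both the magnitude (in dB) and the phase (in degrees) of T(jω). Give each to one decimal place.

|j140 + 64| = √(140² + 64²) = 153.9
|(j140)² + 16.1(j140) + 121| = |-19479 + j2254| = 1.961e+04
|T(j140)| = 0.43 × 153.9 / 1.961e+04 = 0.0033756
20 log₁₀(0.0033756) = -49.43 dB
∠(j140 + 64) = arctan(140/64) = 65.43°
∠[(j140)² + 16.1(j140) + 121] = ∠[-19479 + j2254] = 173.40°
∠T(j140) = 65.43° − 173.40° = -107.97°

|T| = -49.4 dB, ∠T = -108.0°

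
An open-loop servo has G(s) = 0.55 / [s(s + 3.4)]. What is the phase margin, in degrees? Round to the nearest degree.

Gain crossover: |G(jω)| = 1 at ω ≈ 0.162 rad/sec.
∠G(j0.162) = −90° − arctan(0.162/3.4) ≈ -92.72°
PM = 180° + (-92.72°) = 87.28°

87°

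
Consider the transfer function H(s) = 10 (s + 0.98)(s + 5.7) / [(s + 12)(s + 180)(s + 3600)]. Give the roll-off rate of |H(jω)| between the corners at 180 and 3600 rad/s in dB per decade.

In this band the factors already past their corner are: zero at 0.98, zero at 5.7, pole at 12, pole at 180; net slope = 0 dB/decade.

0 dB/decade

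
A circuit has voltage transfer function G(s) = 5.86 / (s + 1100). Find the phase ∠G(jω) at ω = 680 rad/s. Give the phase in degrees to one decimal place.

-31.7 deg

∠(j680 + 1100) = arctan(680/1100) = 31.72°
∠G(j680) = −31.72° = -31.72°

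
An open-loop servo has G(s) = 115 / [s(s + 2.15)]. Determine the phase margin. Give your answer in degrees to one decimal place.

11.4°

Gain crossover: |G(jω)| = 1 at ω ≈ 10.6 rad s⁻¹.
∠G(j10.6) = −90° − arctan(10.6/2.15) ≈ -168.55°
PM = 180° + (-168.55°) = 11.45°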